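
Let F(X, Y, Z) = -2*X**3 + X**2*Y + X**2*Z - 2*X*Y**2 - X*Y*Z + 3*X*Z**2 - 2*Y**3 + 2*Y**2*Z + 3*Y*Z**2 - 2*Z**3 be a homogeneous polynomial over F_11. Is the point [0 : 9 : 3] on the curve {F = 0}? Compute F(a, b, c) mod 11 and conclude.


F(0,9,3) ≡ 9 (mod 11); P is NOT on the curve.

Evaluate F(0, 9, 3) term-by-term (mod 11).
  -2*X**3 ↦ -2·0·1·1 = 0
  X**2*Y ↦ 1·0·9·1 = 0
  X**2*Z ↦ 1·0·1·3 = 0
  -2*X*Y**2 ↦ -2·0·81·1 = 0
  -X*Y*Z ↦ -1·0·9·3 = 0
  3*X*Z**2 ↦ 3·0·1·9 = 0
  -2*Y**3 ↦ -2·1·729·1 = -1458
  2*Y**2*Z ↦ 2·1·81·3 = 486
  3*Y*Z**2 ↦ 3·1·9·9 = 243
  -2*Z**3 ↦ -2·1·1·27 = -54
Sum: F(0, 9, 3) = (0) + (0) + (0) + (0) + (0) + (0) + (-1458) + (486) + (243) + (-54) = -783.
Reducing mod 11: -783 ≡ 9 (mod 11).
Since F(a, b, c) ≡ 9 ≠ 0 (mod 11), P does NOT lie on the curve.


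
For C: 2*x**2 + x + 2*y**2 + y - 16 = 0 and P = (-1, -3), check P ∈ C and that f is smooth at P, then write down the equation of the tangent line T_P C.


Tangent line at P: -3*x - 11*y - 36 = 0.

Step 1: f(-1, -3) = 0, so P lies on C.
Step 2: partial derivatives
  f_x(x, y) = 4*x + 1, f_y(x, y) = 4*y + 1.
  f_x(P) = -3, f_y(P) = -11 (gradient nonzero, so P is smooth).
Step 3: tangent line at P: -3·(x − -1) + -11·(y − -3) = 0.
Expanding: -3*x - 11*y - 36 = 0.


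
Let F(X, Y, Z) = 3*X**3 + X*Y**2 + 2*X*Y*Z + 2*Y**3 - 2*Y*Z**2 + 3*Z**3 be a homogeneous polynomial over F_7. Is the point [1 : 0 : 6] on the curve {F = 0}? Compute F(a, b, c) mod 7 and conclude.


F(1,0,6) ≡ 0 (mod 7); P is on the curve.

Evaluate F(1, 0, 6) term-by-term (mod 7).
  3*X**3 ↦ 3·1·1·1 = 3
  X*Y**2 ↦ 1·1·0·1 = 0
  2*X*Y*Z ↦ 2·1·0·6 = 0
  2*Y**3 ↦ 2·1·0·1 = 0
  -2*Y*Z**2 ↦ -2·1·0·36 = 0
  3*Z**3 ↦ 3·1·1·216 = 648
Sum: F(1, 0, 6) = (3) + (0) + (0) + (0) + (0) + (648) = 651.
Reducing mod 7: 651 ≡ 0 (mod 7).
Since F(a, b, c) ≡ 0 (mod 7), P lies on the curve.


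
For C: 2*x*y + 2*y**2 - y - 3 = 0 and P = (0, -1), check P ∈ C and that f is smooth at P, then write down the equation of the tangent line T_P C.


Tangent line at P: -2*x - 5*y - 5 = 0.

Step 1: f(0, -1) = 0, so P lies on C.
Step 2: partial derivatives
  f_x(x, y) = 2*y, f_y(x, y) = 2*x + 4*y - 1.
  f_x(P) = -2, f_y(P) = -5 (gradient nonzero, so P is smooth).
Step 3: tangent line at P: -2·(x − 0) + -5·(y − -1) = 0.
Expanding: -2*x - 5*y - 5 = 0.


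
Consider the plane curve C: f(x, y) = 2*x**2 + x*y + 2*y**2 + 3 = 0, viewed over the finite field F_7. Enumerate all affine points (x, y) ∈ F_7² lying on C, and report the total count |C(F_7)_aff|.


Affine F_7-points: {(0, 3), (0, 4), (2, 3), (3, 0), (3, 2), (4, 0), (4, 5), (5, 4)}; count = 8.

For each of the 49 pairs (x, y) ∈ F_7², evaluate f(x, y) mod 7. Record the zeros.
  x = 0: [0↦3, 1↦5, 2↦4, 3↦0, 4↦0, 5↦4, 6↦5]  zeros at y ∈ {3, 4}
  x = 1: [0↦5, 1↦1, 2↦1, 3↦5, 4↦6, 5↦4, 6↦6]  zeros at y ∈ ∅
  x = 2: [0↦4, 1↦1, 2↦2, 3↦0, 4↦2, 5↦1, 6↦4]  zeros at y ∈ {3}
  x = 3: [0↦0, 1↦5, 2↦0, 3↦6, 4↦2, 5↦2, 6↦6]  zeros at y ∈ {0, 2}
  x = 4: [0↦0, 1↦6, 2↦2, 3↦2, 4↦6, 5↦0, 6↦5]  zeros at y ∈ {0, 5}
  x = 5: [0↦4, 1↦4, 2↦1, 3↦2, 4↦0, 5↦2, 6↦1]  zeros at y ∈ {4}
  x = 6: [0↦5, 1↦6, 2↦4, 3↦6, 4↦5, 5↦1, 6↦1]  zeros at y ∈ ∅
Collecting zeros: affine points = {(0, 3), (0, 4), (2, 3), (3, 0), (3, 2), (4, 0), (4, 5), (5, 4)}.
Total count |C(F_7)_aff| = 8.


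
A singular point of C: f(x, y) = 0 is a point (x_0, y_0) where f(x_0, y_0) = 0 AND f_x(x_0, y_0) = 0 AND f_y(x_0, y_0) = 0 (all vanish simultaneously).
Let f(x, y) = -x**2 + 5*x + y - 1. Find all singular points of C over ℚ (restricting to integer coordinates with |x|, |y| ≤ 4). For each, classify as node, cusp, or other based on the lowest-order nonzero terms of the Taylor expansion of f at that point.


No singular points in the scanned grid; C is smooth there.

Compute partial derivatives:
  f_x = 5 - 2*x.
  f_y = 1.
f_y = 1 is a nonzero constant, so f_y never vanishes: no point (x, y) can satisfy f = f_x = f_y = 0. In particular no (x, y) ∈ {−4, ..., 4}² is singular; the curve is smooth.


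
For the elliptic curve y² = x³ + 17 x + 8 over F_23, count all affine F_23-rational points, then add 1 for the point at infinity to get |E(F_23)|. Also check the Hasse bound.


Affine points = {(0, 10), (0, 13), (1, 7), (1, 16), (2, 2), (2, 21), (4, 5), (4, 18), (6, 2), (6, 21), (8, 9), (8, 14), (9, 4), (9, 19), (11, 10), (11, 13), (12, 10), (12, 13), (14, 0), (15, 2), (15, 21), (16, 11), (16, 12), (17, 9), (17, 14), (21, 9), (21, 14), (22, 6), (22, 17)}; affine count = 29; |E(F_23)| = 30.

Discriminant check: Δ ∝ 4a³ + 27b² = 4·17³ + 27·8² = 4·4913 + 27·64 ≡ 13 (mod 23). Nonzero ⇒ E is nonsingular.
For each x ∈ F_23, compute rhs = x³ + 17·x + 8 mod 23, then count y ∈ F_23 with y² ≡ rhs.
  x = 0: rhs = 8, matching y values: 10, 13 (2 points).
  x = 1: rhs = 3, matching y values: 7, 16 (2 points).
  x = 2: rhs = 4, matching y values: 2, 21 (2 points).
  x = 3: rhs = 17, matching y values: none (0 points).
  x = 4: rhs = 2, matching y values: 5, 18 (2 points).
  x = 5: rhs = 11, matching y values: none (0 points).
  x = 6: rhs = 4, matching y values: 2, 21 (2 points).
  x = 7: rhs = 10, matching y values: none (0 points).
  x = 8: rhs = 12, matching y values: 9, 14 (2 points).
  x = 9: rhs = 16, matching y values: 4, 19 (2 points).
  x = 10: rhs = 5, matching y values: none (0 points).
  x = 11: rhs = 8, matching y values: 10, 13 (2 points).
  x = 12: rhs = 8, matching y values: 10, 13 (2 points).
  x = 13: rhs = 11, matching y values: none (0 points).
  x = 14: rhs = 0, matching y values: 0 (1 points).
  x = 15: rhs = 4, matching y values: 2, 21 (2 points).
  x = 16: rhs = 6, matching y values: 11, 12 (2 points).
  x = 17: rhs = 12, matching y values: 9, 14 (2 points).
  x = 18: rhs = 5, matching y values: none (0 points).
  x = 19: rhs = 14, matching y values: none (0 points).
  x = 20: rhs = 22, matching y values: none (0 points).
  x = 21: rhs = 12, matching y values: 9, 14 (2 points).
  x = 22: rhs = 13, matching y values: 6, 17 (2 points).
Total affine count: 29.
Full point count |E(F_23)| = 29 + 1 = 30.
Hasse bound: |30 − (23+1)| = |6| = 6 ≤ 2√23 ≈ 9.5917 ✓.


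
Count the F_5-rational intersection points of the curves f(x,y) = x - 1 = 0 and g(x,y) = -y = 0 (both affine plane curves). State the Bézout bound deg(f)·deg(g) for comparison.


Common zeros: {(1, 0)}; count = 1; Bézout bound = 1.

deg(f) = 1, deg(g) = 1, so Bézout bound = 1.
Scan x ∈ F_5. For each x, list the y ∈ F_5 with f(x, y) ≡ 0 and those with g(x, y) ≡ 0 (mod 5); the common zeros in that column are the intersection.
  x = 0: f ≡ 0 at y ∈ ∅; g ≡ 0 at y ∈ {0}; common: ∅.
  x = 1: f ≡ 0 at y ∈ {0, 1, 2, 3, 4}; g ≡ 0 at y ∈ {0}; common: {0}.
  x = 2: f ≡ 0 at y ∈ ∅; g ≡ 0 at y ∈ {0}; common: ∅.
  x = 3: f ≡ 0 at y ∈ ∅; g ≡ 0 at y ∈ {0}; common: ∅.
  x = 4: f ≡ 0 at y ∈ ∅; g ≡ 0 at y ∈ {0}; common: ∅.
Collecting: common zeros = {(1, 0)}, so the count is 1.
Comparison with the Bézout bound: 1 ≤ 1 = deg(f)·deg(g), as expected for curves with no common component (the bound is attained).


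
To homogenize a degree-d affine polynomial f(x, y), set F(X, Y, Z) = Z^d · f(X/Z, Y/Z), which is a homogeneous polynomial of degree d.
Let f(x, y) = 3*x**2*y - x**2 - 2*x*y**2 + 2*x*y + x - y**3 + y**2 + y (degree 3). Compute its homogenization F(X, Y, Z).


F(X, Y, Z) = 3*X**2*Y - X**2*Z - 2*X*Y**2 + 2*X*Y*Z + X*Z**2 - Y**3 + Y**2*Z + Y*Z**2

deg(f) = 3.
Substitute x = X/Z, y = Y/Z into f, then multiply by Z^3.
  monomial 3·x^2·y^1 ↦ 3·X^2·Y^1·Z^0.
  monomial -1·x^2·y^0 ↦ -1·X^2·Y^0·Z^1.
  monomial -2·x^1·y^2 ↦ -2·X^1·Y^2·Z^0.
  monomial 2·x^1·y^1 ↦ 2·X^1·Y^1·Z^1.
  monomial 1·x^1·y^0 ↦ 1·X^1·Y^0·Z^2.
  monomial -1·x^0·y^3 ↦ -1·X^0·Y^3·Z^0.
  monomial 1·x^0·y^2 ↦ 1·X^0·Y^2·Z^1.
  monomial 1·x^0·y^1 ↦ 1·X^0·Y^1·Z^2.
Collecting: F(X, Y, Z) = 3*X**2*Y - X**2*Z - 2*X*Y**2 + 2*X*Y*Z + X*Z**2 - Y**3 + Y**2*Z + Y*Z**2.


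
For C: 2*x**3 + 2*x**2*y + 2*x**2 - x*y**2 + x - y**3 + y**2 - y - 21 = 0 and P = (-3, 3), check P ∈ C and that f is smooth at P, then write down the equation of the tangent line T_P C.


Tangent line at P: -2*x + 14*y - 48 = 0.

Step 1: f(-3, 3) = 0, so P lies on C.
Step 2: partial derivatives
  f_x(x, y) = 6*x**2 + 4*x*y + 4*x - y**2 + 1, f_y(x, y) = 2*x**2 - 2*x*y - 3*y**2 + 2*y - 1.
  f_x(P) = -2, f_y(P) = 14 (gradient nonzero, so P is smooth).
Step 3: tangent line at P: -2·(x − -3) + 14·(y − 3) = 0.
Expanding: -2*x + 14*y - 48 = 0.


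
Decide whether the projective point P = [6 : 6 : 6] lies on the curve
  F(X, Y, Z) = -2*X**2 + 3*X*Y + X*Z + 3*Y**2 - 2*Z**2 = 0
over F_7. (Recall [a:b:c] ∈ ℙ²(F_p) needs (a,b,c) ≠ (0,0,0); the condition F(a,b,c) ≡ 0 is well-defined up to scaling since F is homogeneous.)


F(6,6,6) ≡ 3 (mod 7); P is NOT on the curve.

Evaluate F(6, 6, 6) term-by-term (mod 7).
  -2*X**2 ↦ -2·36·1·1 = -72
  3*X*Y ↦ 3·6·6·1 = 108
  X*Z ↦ 1·6·1·6 = 36
  3*Y**2 ↦ 3·1·36·1 = 108
  -2*Z**2 ↦ -2·1·1·36 = -72
Sum: F(6, 6, 6) = (-72) + (108) + (36) + (108) + (-72) = 108.
Reducing mod 7: 108 ≡ 3 (mod 7).
Since F(a, b, c) ≡ 3 ≠ 0 (mod 7), P does NOT lie on the curve.


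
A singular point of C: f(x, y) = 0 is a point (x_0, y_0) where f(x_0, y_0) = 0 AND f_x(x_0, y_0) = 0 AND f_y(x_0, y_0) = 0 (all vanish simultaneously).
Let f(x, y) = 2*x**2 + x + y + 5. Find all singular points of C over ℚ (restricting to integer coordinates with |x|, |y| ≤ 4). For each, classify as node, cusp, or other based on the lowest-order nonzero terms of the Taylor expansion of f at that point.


No singular points in the scanned grid; C is smooth there.

Compute partial derivatives:
  f_x = 4*x + 1.
  f_y = 1.
f_y = 1 is a nonzero constant, so f_y never vanishes: no point (x, y) can satisfy f = f_x = f_y = 0. In particular no (x, y) ∈ {−4, ..., 4}² is singular; the curve is smooth.


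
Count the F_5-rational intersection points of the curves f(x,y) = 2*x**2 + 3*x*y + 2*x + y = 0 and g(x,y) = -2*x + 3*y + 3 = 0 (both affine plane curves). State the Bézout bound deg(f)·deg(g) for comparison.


Common zeros: {(4, 0)}; count = 1; Bézout bound = 2.

deg(f) = 2, deg(g) = 1, so Bézout bound = 2.
Scan x ∈ F_5. For each x, list the y ∈ F_5 with f(x, y) ≡ 0 and those with g(x, y) ≡ 0 (mod 5); the common zeros in that column are the intersection.
  x = 0: f ≡ 0 at y ∈ {0}; g ≡ 0 at y ∈ {4}; common: ∅.
  x = 1: f ≡ 0 at y ∈ {4}; g ≡ 0 at y ∈ {3}; common: ∅.
  x = 2: f ≡ 0 at y ∈ {4}; g ≡ 0 at y ∈ {2}; common: ∅.
  x = 3: f ≡ 0 at y ∈ ∅; g ≡ 0 at y ∈ {1}; common: ∅.
  x = 4: f ≡ 0 at y ∈ {0}; g ≡ 0 at y ∈ {0}; common: {0}.
Collecting: common zeros = {(4, 0)}, so the count is 1.
Comparison with the Bézout bound: 1 ≤ 2 = deg(f)·deg(g), as expected for curves with no common component (the affine F_5-count falls short of the bound because intersections may lie at infinity, over extension fields, or carry multiplicity).


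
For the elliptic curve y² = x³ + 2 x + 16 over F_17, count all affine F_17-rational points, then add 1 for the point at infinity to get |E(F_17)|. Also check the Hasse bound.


Affine points = {(0, 4), (0, 13), (1, 6), (1, 11), (3, 7), (3, 10), (5, 7), (5, 10), (7, 4), (7, 13), (8, 0), (9, 7), (9, 10), (10, 4), (10, 13), (11, 3), (11, 14), (12, 0), (14, 0), (15, 2), (15, 15), (16, 8), (16, 9)}; affine count = 23; |E(F_17)| = 24.

Discriminant check: Δ ∝ 4a³ + 27b² = 4·2³ + 27·16² = 4·8 + 27·256 ≡ 8 (mod 17). Nonzero ⇒ E is nonsingular.
For each x ∈ F_17, compute rhs = x³ + 2·x + 16 mod 17, then count y ∈ F_17 with y² ≡ rhs.
  x = 0: rhs = 16, matching y values: 4, 13 (2 points).
  x = 1: rhs = 2, matching y values: 6, 11 (2 points).
  x = 2: rhs = 11, matching y values: none (0 points).
  x = 3: rhs = 15, matching y values: 7, 10 (2 points).
  x = 4: rhs = 3, matching y values: none (0 points).
  x = 5: rhs = 15, matching y values: 7, 10 (2 points).
  x = 6: rhs = 6, matching y values: none (0 points).
  x = 7: rhs = 16, matching y values: 4, 13 (2 points).
  x = 8: rhs = 0, matching y values: 0 (1 points).
  x = 9: rhs = 15, matching y values: 7, 10 (2 points).
  x = 10: rhs = 16, matching y values: 4, 13 (2 points).
  x = 11: rhs = 9, matching y values: 3, 14 (2 points).
  x = 12: rhs = 0, matching y values: 0 (1 points).
  x = 13: rhs = 12, matching y values: none (0 points).
  x = 14: rhs = 0, matching y values: 0 (1 points).
  x = 15: rhs = 4, matching y values: 2, 15 (2 points).
  x = 16: rhs = 13, matching y values: 8, 9 (2 points).
Total affine count: 23.
Full point count |E(F_17)| = 23 + 1 = 24.
Hasse bound: |24 − (17+1)| = |6| = 6 ≤ 2√17 ≈ 8.2462 ✓.


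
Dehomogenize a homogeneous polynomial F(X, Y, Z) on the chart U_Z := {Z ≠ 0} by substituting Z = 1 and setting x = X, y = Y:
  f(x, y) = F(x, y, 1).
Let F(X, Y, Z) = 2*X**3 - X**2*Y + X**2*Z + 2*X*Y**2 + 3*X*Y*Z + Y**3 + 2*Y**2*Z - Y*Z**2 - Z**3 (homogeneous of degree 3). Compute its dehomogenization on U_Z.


f(x, y) = 2*x**3 - x**2*y + x**2 + 2*x*y**2 + 3*x*y + y**3 + 2*y**2 - y - 1

On U_Z we set Z = 1. Each monomial c·X^i·Y^j·Z^k in F becomes c·x^i·y^j·1^k = c·x^i·y^j.
Substituting Z = 1: F(X, Y, 1) = 2*x**3 - x**2*y + x**2 + 2*x*y**2 + 3*x*y + y**3 + 2*y**2 - y - 1.
Note: deg(f) ≤ deg(F) = 3; strict inequality happens when F is divisible by Z (lost terms).


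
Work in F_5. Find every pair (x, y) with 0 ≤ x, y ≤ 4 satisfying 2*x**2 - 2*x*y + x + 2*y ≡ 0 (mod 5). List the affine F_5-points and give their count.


Affine F_5-points: {(0, 0), (2, 0), (3, 4), (4, 1)}; count = 4.

For each of the 25 pairs (x, y) ∈ F_5², evaluate f(x, y) mod 5. Record the zeros.
  x = 0: [0↦0, 1↦2, 2↦4, 3↦1, 4↦3]  zeros at y ∈ {0}
  x = 1: [0↦3, 1↦3, 2↦3, 3↦3, 4↦3]  zeros at y ∈ ∅
  x = 2: [0↦0, 1↦3, 2↦1, 3↦4, 4↦2]  zeros at y ∈ {0}
  x = 3: [0↦1, 1↦2, 2↦3, 3↦4, 4↦0]  zeros at y ∈ {4}
  x = 4: [0↦1, 1↦0, 2↦4, 3↦3, 4↦2]  zeros at y ∈ {1}
Collecting zeros: affine points = {(0, 0), (2, 0), (3, 4), (4, 1)}.
Total count |C(F_5)_aff| = 4.


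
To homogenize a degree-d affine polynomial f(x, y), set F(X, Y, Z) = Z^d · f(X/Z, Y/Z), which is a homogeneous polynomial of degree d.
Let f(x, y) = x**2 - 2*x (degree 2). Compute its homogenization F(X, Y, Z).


F(X, Y, Z) = X**2 - 2*X*Z

deg(f) = 2.
Substitute x = X/Z, y = Y/Z into f, then multiply by Z^2.
  monomial 1·x^2·y^0 ↦ 1·X^2·Y^0·Z^0.
  monomial -2·x^1·y^0 ↦ -2·X^1·Y^0·Z^1.
Collecting: F(X, Y, Z) = X**2 - 2*X*Z.


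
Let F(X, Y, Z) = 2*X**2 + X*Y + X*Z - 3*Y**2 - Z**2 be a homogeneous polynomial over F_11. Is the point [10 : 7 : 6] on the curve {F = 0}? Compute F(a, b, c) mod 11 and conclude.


F(10,7,6) ≡ 4 (mod 11); P is NOT on the curve.

Evaluate F(10, 7, 6) term-by-term (mod 11).
  2*X**2 ↦ 2·100·1·1 = 200
  X*Y ↦ 1·10·7·1 = 70
  X*Z ↦ 1·10·1·6 = 60
  -3*Y**2 ↦ -3·1·49·1 = -147
  -Z**2 ↦ -1·1·1·36 = -36
Sum: F(10, 7, 6) = (200) + (70) + (60) + (-147) + (-36) = 147.
Reducing mod 11: 147 ≡ 4 (mod 11).
Since F(a, b, c) ≡ 4 ≠ 0 (mod 11), P does NOT lie on the curve.


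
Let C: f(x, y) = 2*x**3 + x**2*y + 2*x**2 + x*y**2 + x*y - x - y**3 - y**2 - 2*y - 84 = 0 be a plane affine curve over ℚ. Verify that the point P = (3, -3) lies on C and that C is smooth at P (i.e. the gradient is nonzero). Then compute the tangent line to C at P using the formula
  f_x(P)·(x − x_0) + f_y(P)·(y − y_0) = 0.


Tangent line at P: 53*x - 29*y - 246 = 0.

Step 1: f(3, -3) = 0, so P lies on C.
Step 2: partial derivatives
  f_x(x, y) = 6*x**2 + 2*x*y + 4*x + y**2 + y - 1, f_y(x, y) = x**2 + 2*x*y + x - 3*y**2 - 2*y - 2.
  f_x(P) = 53, f_y(P) = -29 (gradient nonzero, so P is smooth).
Step 3: tangent line at P: 53·(x − 3) + -29·(y − -3) = 0.
Expanding: 53*x - 29*y - 246 = 0.


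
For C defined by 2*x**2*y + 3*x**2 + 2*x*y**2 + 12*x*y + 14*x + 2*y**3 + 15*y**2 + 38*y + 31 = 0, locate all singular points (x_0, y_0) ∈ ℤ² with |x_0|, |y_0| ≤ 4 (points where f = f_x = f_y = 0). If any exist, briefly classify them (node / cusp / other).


Singular points: {(-1, -2)}; classification: node.

Compute partial derivatives:
  f_x = 4*x*y + 6*x + 2*y**2 + 12*y + 14.
  f_y = 2*x**2 + 4*x*y + 12*x + 6*y**2 + 30*y + 38.
Scan x_0 ∈ {−4, ..., 4}. For each x_0, f_y(x_0, y) is a polynomial in y; find its integer roots y ∈ {−4, ..., 4}, then test f_x and f at those candidates.
  x = -4: f_y(-4, y) = 6*y**2 + 14*y + 22; no integer root y with |y| ≤ 4.
  x = -3: f_y(-3, y) = 6*y**2 + 18*y + 20; no integer root y with |y| ≤ 4.
  x = -2: f_y(-2, y) = 6*y**2 + 22*y + 22; no integer root y with |y| ≤ 4.
  x = -1: f_y(-1, y) = 6*y**2 + 26*y + 28; vanishes at y ∈ {-2}. (-1, -2): f_x = 0, f = 0 — SINGULAR.
  x = 0: f_y(0, y) = 6*y**2 + 30*y + 38; no integer root y with |y| ≤ 4.
  x = 1: f_y(1, y) = 6*y**2 + 34*y + 52; no integer root y with |y| ≤ 4.
  x = 2: f_y(2, y) = 6*y**2 + 38*y + 70; no integer root y with |y| ≤ 4.
  x = 3: f_y(3, y) = 6*y**2 + 42*y + 92; no integer root y with |y| ≤ 4.
  x = 4: f_y(4, y) = 6*y**2 + 46*y + 118; no integer root y with |y| ≤ 4.
Only singular point on the grid: (-1, -2).
Classify: substitute x = -1 + u, y = -2 + v and expand: f = 2*u**2*v - u**2 + 2*u*v**2 + 2*v**3 + v**2.
No constant or linear terms (consistent with a singular point). Quadratic part: -u**2 + v**2. Cubic part: 2*u**2*v + 2*u*v**2 + 2*v**3.
The quadratic part v**2 - u**2 = (v − u)(v + u) splits into two distinct linear factors, so there are two distinct tangent lines y − -2 = ±(x − -1) — this is a node (ordinary double point).
Classification: node.


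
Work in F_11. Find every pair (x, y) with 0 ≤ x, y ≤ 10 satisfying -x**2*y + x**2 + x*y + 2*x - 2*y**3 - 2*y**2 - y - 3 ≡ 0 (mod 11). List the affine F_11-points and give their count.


Affine F_11-points: {(0, 5), (1, 0), (2, 6), (3, 4), (4, 6), (4, 9), (7, 9), (8, 0), (9, 7), (10, 1), (10, 4), (10, 5)}; count = 12.

For each of the 121 pairs (x, y) ∈ F_11², evaluate f(x, y) mod 11. Record the zeros.
  x = 0: [0↦8, 1↦3, 2↦4, 3↦10, 4↦9, 5↦0, 6↦4, 7↦9, 8↦3, 9↦7, 10↦9]  zeros at y ∈ {5}
  x = 1: [0↦0, 1↦6, 2↦7, 3↦2, 4↦1, 5↦3, 6↦7, 7↦1, 8↦6, 9↦10, 10↦1]  zeros at y ∈ {0}
  x = 2: [0↦5, 1↦9, 2↦8, 3↦1, 4↦9, 5↦9, 6↦0, 7↦3, 8↦6, 9↦8, 10↦8]  zeros at y ∈ {6}
  x = 3: [0↦1, 1↦1, 2↦7, 3↦7, 4↦0, 5↦7, 6↦5, 7↦4, 8↦3, 9↦1, 10↦8]  zeros at y ∈ {4}
  x = 4: [0↦10, 1↦4, 2↦4, 3↦9, 4↦7, 5↦8, 6↦0, 7↦4, 8↦8, 9↦0, 10↦1]  zeros at y ∈ {6, 9}
  x = 5: [0↦10, 1↦7, 2↦10, 3↦7, 4↦8, 5↦1, 6↦7, 7↦3, 8↦10, 9↦5, 10↦9]  zeros at y ∈ ∅
  x = 6: [0↦1, 1↦10, 2↦3, 3↦1, 4↦3, 5↦8, 6↦4, 7↦1, 8↦9, 9↦5, 10↦10]  zeros at y ∈ ∅
  x = 7: [0↦5, 1↦2, 2↦5, 3↦2, 4↦3, 5↦7, 6↦2, 7↦9, 8↦5, 9↦0, 10↦4]  zeros at y ∈ {9}
  x = 8: [0↦0, 1↦5, 2↦5, 3↦10, 4↦8, 5↦9, 6↦1, 7↦5, 8↦9, 9↦1, 10↦2]  zeros at y ∈ {0}
  x = 9: [0↦8, 1↦8, 2↦3, 3↦3, 4↦7, 5↦3, 6↦1, 7↦0, 8↦10, 9↦8, 10↦4]  zeros at y ∈ {7}
  x = 10: [0↦7, 1↦0, 2↦10, 3↦3, 4↦0, 5↦0, 6↦2, 7↦5, 8↦8, 9↦10, 10↦10]  zeros at y ∈ {1, 4, 5}
Collecting zeros: affine points = {(0, 5), (1, 0), (2, 6), (3, 4), (4, 6), (4, 9), (7, 9), (8, 0), (9, 7), (10, 1), (10, 4), (10, 5)}.
Total count |C(F_11)_aff| = 12.


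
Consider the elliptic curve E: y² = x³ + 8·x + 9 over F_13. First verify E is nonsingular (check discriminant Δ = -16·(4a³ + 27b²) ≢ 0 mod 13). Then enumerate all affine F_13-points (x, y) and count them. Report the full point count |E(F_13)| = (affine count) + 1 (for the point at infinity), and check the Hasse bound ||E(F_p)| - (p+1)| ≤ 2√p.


Affine points = {(0, 3), (0, 10), (4, 1), (4, 12), (6, 0), (8, 0), (9, 2), (9, 11), (10, 6), (10, 7), (12, 0)}; affine count = 11; |E(F_13)| = 12.

Discriminant check: Δ ∝ 4a³ + 27b² = 4·8³ + 27·9² = 4·512 + 27·81 ≡ 10 (mod 13). Nonzero ⇒ E is nonsingular.
For each x ∈ F_13, compute rhs = x³ + 8·x + 9 mod 13, then count y ∈ F_13 with y² ≡ rhs.
  x = 0: rhs = 9, matching y values: 3, 10 (2 points).
  x = 1: rhs = 5, matching y values: none (0 points).
  x = 2: rhs = 7, matching y values: none (0 points).
  x = 3: rhs = 8, matching y values: none (0 points).
  x = 4: rhs = 1, matching y values: 1, 12 (2 points).
  x = 5: rhs = 5, matching y values: none (0 points).
  x = 6: rhs = 0, matching y values: 0 (1 points).
  x = 7: rhs = 5, matching y values: none (0 points).
  x = 8: rhs = 0, matching y values: 0 (1 points).
  x = 9: rhs = 4, matching y values: 2, 11 (2 points).
  x = 10: rhs = 10, matching y values: 6, 7 (2 points).
  x = 11: rhs = 11, matching y values: none (0 points).
  x = 12: rhs = 0, matching y values: 0 (1 points).
Total affine count: 11.
Full point count |E(F_13)| = 11 + 1 = 12.
Hasse bound: |12 − (13+1)| = |-2| = 2 ≤ 2√13 ≈ 7.2111 ✓.


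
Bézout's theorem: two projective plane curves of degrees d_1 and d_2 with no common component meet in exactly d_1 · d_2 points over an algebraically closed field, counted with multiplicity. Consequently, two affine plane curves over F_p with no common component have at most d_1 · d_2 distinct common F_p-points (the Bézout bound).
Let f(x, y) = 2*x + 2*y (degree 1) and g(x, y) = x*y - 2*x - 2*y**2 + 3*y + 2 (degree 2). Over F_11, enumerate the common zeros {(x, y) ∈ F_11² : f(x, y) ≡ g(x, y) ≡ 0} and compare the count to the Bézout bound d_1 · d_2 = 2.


Common zeros: {(4, 7), (9, 2)}; count = 2; Bézout bound = 2.

deg(f) = 1, deg(g) = 2, so Bézout bound = 2.
Scan x ∈ F_11. For each x, list the y ∈ F_11 with f(x, y) ≡ 0 and those with g(x, y) ≡ 0 (mod 11); the common zeros in that column are the intersection.
  x = 0: f ≡ 0 at y ∈ {0}; g ≡ 0 at y ∈ {2, 5}; common: ∅.
  x = 1: f ≡ 0 at y ∈ {10}; g ≡ 0 at y ∈ {0, 2}; common: ∅.
  x = 2: f ≡ 0 at y ∈ {9}; g ≡ 0 at y ∈ {2, 6}; common: ∅.
  x = 3: f ≡ 0 at y ∈ {8}; g ≡ 0 at y ∈ {1, 2}; common: ∅.
  x = 4: f ≡ 0 at y ∈ {7}; g ≡ 0 at y ∈ {2, 7}; common: {7}.
  x = 5: f ≡ 0 at y ∈ {6}; g ≡ 0 at y ∈ {2}; common: ∅.
  x = 6: f ≡ 0 at y ∈ {5}; g ≡ 0 at y ∈ {2, 8}; common: ∅.
  x = 7: f ≡ 0 at y ∈ {4}; g ≡ 0 at y ∈ {2, 3}; common: ∅.
  x = 8: f ≡ 0 at y ∈ {3}; g ≡ 0 at y ∈ {2, 9}; common: ∅.
  x = 9: f ≡ 0 at y ∈ {2}; g ≡ 0 at y ∈ {2, 4}; common: {2}.
  x = 10: f ≡ 0 at y ∈ {1}; g ≡ 0 at y ∈ {2, 10}; common: ∅.
Collecting: common zeros = {(4, 7), (9, 2)}, so the count is 2.
Comparison with the Bézout bound: 2 ≤ 2 = deg(f)·deg(g), as expected for curves with no common component (the bound is attained).


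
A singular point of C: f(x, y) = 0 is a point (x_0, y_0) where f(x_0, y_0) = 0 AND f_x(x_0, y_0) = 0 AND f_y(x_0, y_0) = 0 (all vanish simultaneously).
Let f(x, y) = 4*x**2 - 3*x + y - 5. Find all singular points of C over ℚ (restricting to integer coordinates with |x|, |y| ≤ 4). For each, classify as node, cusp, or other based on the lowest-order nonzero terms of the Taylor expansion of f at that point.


No singular points in the scanned grid; C is smooth there.

Compute partial derivatives:
  f_x = 8*x - 3.
  f_y = 1.
f_y = 1 is a nonzero constant, so f_y never vanishes: no point (x, y) can satisfy f = f_x = f_y = 0. In particular no (x, y) ∈ {−4, ..., 4}² is singular; the curve is smooth.


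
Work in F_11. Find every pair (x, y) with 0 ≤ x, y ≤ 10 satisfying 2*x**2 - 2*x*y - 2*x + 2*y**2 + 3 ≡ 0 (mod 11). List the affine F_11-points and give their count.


Affine F_11-points: {(0, 2), (0, 9), (2, 6), (2, 7), (3, 1), (3, 2), (5, 6), (5, 10), (6, 7), (6, 10), (10, 1), (10, 9)}; count = 12.

For each of the 121 pairs (x, y) ∈ F_11², evaluate f(x, y) mod 11. Record the zeros.
  x = 0: [0↦3, 1↦5, 2↦0, 3↦10, 4↦2, 5↦9, 6↦9, 7↦2, 8↦10, 9↦0, 10↦5]  zeros at y ∈ {2, 9}
  x = 1: [0↦3, 1↦3, 2↦7, 3↦4, 4↦5, 5↦10, 6↦8, 7↦10, 8↦5, 9↦4, 10↦7]  zeros at y ∈ ∅
  x = 2: [0↦7, 1↦5, 2↦7, 3↦2, 4↦1, 5↦4, 6↦0, 7↦0, 8↦4, 9↦1, 10↦2]  zeros at y ∈ {6, 7}
  x = 3: [0↦4, 1↦0, 2↦0, 3↦4, 4↦1, 5↦2, 6↦7, 7↦5, 8↦7, 9↦2, 10↦1]  zeros at y ∈ {1, 2}
  x = 4: [0↦5, 1↦10, 2↦8, 3↦10, 4↦5, 5↦4, 6↦7, 7↦3, 8↦3, 9↦7, 10↦4]  zeros at y ∈ ∅
  x = 5: [0↦10, 1↦2, 2↦9, 3↦9, 4↦2, 5↦10, 6↦0, 7↦5, 8↦3, 9↦5, 10↦0]  zeros at y ∈ {6, 10}
  x = 6: [0↦8, 1↦9, 2↦3, 3↦1, 4↦3, 5↦9, 6↦8, 7↦0, 8↦7, 9↦7, 10↦0]  zeros at y ∈ {7, 10}
  x = 7: [0↦10, 1↦9, 2↦1, 3↦8, 4↦8, 5↦1, 6↦9, 7↦10, 8↦4, 9↦2, 10↦4]  zeros at y ∈ ∅
  x = 8: [0↦5, 1↦2, 2↦3, 3↦8, 4↦6, 5↦8, 6↦3, 7↦2, 8↦5, 9↦1, 10↦1]  zeros at y ∈ ∅
  x = 9: [0↦4, 1↦10, 2↦9, 3↦1, 4↦8, 5↦8, 6↦1, 7↦9, 8↦10, 9↦4, 10↦2]  zeros at y ∈ ∅
  x = 10: [0↦7, 1↦0, 2↦8, 3↦9, 4↦3, 5↦1, 6↦3, 7↦9, 8↦8, 9↦0, 10↦7]  zeros at y ∈ {1, 9}
Collecting zeros: affine points = {(0, 2), (0, 9), (2, 6), (2, 7), (3, 1), (3, 2), (5, 6), (5, 10), (6, 7), (6, 10), (10, 1), (10, 9)}.
Total count |C(F_11)_aff| = 12.


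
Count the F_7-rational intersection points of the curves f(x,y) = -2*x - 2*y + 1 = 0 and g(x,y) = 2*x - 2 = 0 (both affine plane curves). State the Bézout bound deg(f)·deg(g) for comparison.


Common zeros: {(1, 3)}; count = 1; Bézout bound = 1.

deg(f) = 1, deg(g) = 1, so Bézout bound = 1.
Scan x ∈ F_7. For each x, list the y ∈ F_7 with f(x, y) ≡ 0 and those with g(x, y) ≡ 0 (mod 7); the common zeros in that column are the intersection.
  x = 0: f ≡ 0 at y ∈ {4}; g ≡ 0 at y ∈ ∅; common: ∅.
  x = 1: f ≡ 0 at y ∈ {3}; g ≡ 0 at y ∈ {0, 1, 2, 3, 4, 5, 6}; common: {3}.
  x = 2: f ≡ 0 at y ∈ {2}; g ≡ 0 at y ∈ ∅; common: ∅.
  x = 3: f ≡ 0 at y ∈ {1}; g ≡ 0 at y ∈ ∅; common: ∅.
  x = 4: f ≡ 0 at y ∈ {0}; g ≡ 0 at y ∈ ∅; common: ∅.
  x = 5: f ≡ 0 at y ∈ {6}; g ≡ 0 at y ∈ ∅; common: ∅.
  x = 6: f ≡ 0 at y ∈ {5}; g ≡ 0 at y ∈ ∅; common: ∅.
Collecting: common zeros = {(1, 3)}, so the count is 1.
Comparison with the Bézout bound: 1 ≤ 1 = deg(f)·deg(g), as expected for curves with no common component (the bound is attained).


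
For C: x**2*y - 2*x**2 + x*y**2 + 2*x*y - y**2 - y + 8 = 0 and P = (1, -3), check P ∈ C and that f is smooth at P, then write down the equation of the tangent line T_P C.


Tangent line at P: -7*x + 2*y + 13 = 0.

Step 1: f(1, -3) = 0, so P lies on C.
Step 2: partial derivatives
  f_x(x, y) = 2*x*y - 4*x + y**2 + 2*y, f_y(x, y) = x**2 + 2*x*y + 2*x - 2*y - 1.
  f_x(P) = -7, f_y(P) = 2 (gradient nonzero, so P is smooth).
Step 3: tangent line at P: -7·(x − 1) + 2·(y − -3) = 0.
Expanding: -7*x + 2*y + 13 = 0.


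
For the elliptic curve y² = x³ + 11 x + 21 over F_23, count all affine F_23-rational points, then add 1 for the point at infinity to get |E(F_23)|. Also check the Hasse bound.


Affine points = {(3, 9), (3, 14), (6, 2), (6, 21), (7, 2), (7, 21), (8, 0), (10, 2), (10, 21), (11, 1), (11, 22), (12, 8), (12, 15), (18, 5), (18, 18), (22, 3), (22, 20)}; affine count = 17; |E(F_23)| = 18.

Discriminant check: Δ ∝ 4a³ + 27b² = 4·11³ + 27·21² = 4·1331 + 27·441 ≡ 4 (mod 23). Nonzero ⇒ E is nonsingular.
For each x ∈ F_23, compute rhs = x³ + 11·x + 21 mod 23, then count y ∈ F_23 with y² ≡ rhs.
  x = 0: rhs = 21, matching y values: none (0 points).
  x = 1: rhs = 10, matching y values: none (0 points).
  x = 2: rhs = 5, matching y values: none (0 points).
  x = 3: rhs = 12, matching y values: 9, 14 (2 points).
  x = 4: rhs = 14, matching y values: none (0 points).
  x = 5: rhs = 17, matching y values: none (0 points).
  x = 6: rhs = 4, matching y values: 2, 21 (2 points).
  x = 7: rhs = 4, matching y values: 2, 21 (2 points).
  x = 8: rhs = 0, matching y values: 0 (1 points).
  x = 9: rhs = 21, matching y values: none (0 points).
  x = 10: rhs = 4, matching y values: 2, 21 (2 points).
  x = 11: rhs = 1, matching y values: 1, 22 (2 points).
  x = 12: rhs = 18, matching y values: 8, 15 (2 points).
  x = 13: rhs = 15, matching y values: none (0 points).
  x = 14: rhs = 21, matching y values: none (0 points).
  x = 15: rhs = 19, matching y values: none (0 points).
  x = 16: rhs = 15, matching y values: none (0 points).
  x = 17: rhs = 15, matching y values: none (0 points).
  x = 18: rhs = 2, matching y values: 5, 18 (2 points).
  x = 19: rhs = 5, matching y values: none (0 points).
  x = 20: rhs = 7, matching y values: none (0 points).
  x = 21: rhs = 14, matching y values: none (0 points).
  x = 22: rhs = 9, matching y values: 3, 20 (2 points).
Total affine count: 17.
Full point count |E(F_23)| = 17 + 1 = 18.
Hasse bound: |18 − (23+1)| = |-6| = 6 ≤ 2√23 ≈ 9.5917 ✓.


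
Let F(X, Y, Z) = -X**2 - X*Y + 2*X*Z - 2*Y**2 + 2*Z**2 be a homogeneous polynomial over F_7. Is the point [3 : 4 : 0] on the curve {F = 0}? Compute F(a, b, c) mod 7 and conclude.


F(3,4,0) ≡ 3 (mod 7); P is NOT on the curve.

Evaluate F(3, 4, 0) term-by-term (mod 7).
  -X**2 ↦ -1·9·1·1 = -9
  -X*Y ↦ -1·3·4·1 = -12
  2*X*Z ↦ 2·3·1·0 = 0
  -2*Y**2 ↦ -2·1·16·1 = -32
  2*Z**2 ↦ 2·1·1·0 = 0
Sum: F(3, 4, 0) = (-9) + (-12) + (0) + (-32) + (0) = -53.
Reducing mod 7: -53 ≡ 3 (mod 7).
Since F(a, b, c) ≡ 3 ≠ 0 (mod 7), P does NOT lie on the curve.


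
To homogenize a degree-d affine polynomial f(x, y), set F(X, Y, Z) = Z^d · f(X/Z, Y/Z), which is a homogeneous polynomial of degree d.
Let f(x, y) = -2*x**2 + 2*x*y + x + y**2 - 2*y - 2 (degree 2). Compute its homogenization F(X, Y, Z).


F(X, Y, Z) = -2*X**2 + 2*X*Y + X*Z + Y**2 - 2*Y*Z - 2*Z**2

deg(f) = 2.
Substitute x = X/Z, y = Y/Z into f, then multiply by Z^2.
  monomial -2·x^2·y^0 ↦ -2·X^2·Y^0·Z^0.
  monomial 2·x^1·y^1 ↦ 2·X^1·Y^1·Z^0.
  monomial 1·x^1·y^0 ↦ 1·X^1·Y^0·Z^1.
  monomial 1·x^0·y^2 ↦ 1·X^0·Y^2·Z^0.
  monomial -2·x^0·y^1 ↦ -2·X^0·Y^1·Z^1.
  monomial -2·x^0·y^0 ↦ -2·X^0·Y^0·Z^2.
Collecting: F(X, Y, Z) = -2*X**2 + 2*X*Y + X*Z + Y**2 - 2*Y*Z - 2*Z**2.


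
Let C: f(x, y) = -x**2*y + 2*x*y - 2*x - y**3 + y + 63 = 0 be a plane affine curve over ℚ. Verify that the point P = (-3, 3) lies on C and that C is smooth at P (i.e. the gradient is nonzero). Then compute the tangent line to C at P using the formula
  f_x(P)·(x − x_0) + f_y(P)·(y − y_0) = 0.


Tangent line at P: 22*x - 41*y + 189 = 0.

Step 1: f(-3, 3) = 0, so P lies on C.
Step 2: partial derivatives
  f_x(x, y) = -2*x*y + 2*y - 2, f_y(x, y) = -x**2 + 2*x - 3*y**2 + 1.
  f_x(P) = 22, f_y(P) = -41 (gradient nonzero, so P is smooth).
Step 3: tangent line at P: 22·(x − -3) + -41·(y − 3) = 0.
Expanding: 22*x - 41*y + 189 = 0.


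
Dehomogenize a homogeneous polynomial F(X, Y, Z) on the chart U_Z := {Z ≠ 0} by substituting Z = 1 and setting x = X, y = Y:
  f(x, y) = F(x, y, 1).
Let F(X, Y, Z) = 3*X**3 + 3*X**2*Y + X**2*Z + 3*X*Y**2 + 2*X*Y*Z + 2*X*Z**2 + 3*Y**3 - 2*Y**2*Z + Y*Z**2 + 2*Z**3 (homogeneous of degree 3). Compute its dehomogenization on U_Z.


f(x, y) = 3*x**3 + 3*x**2*y + x**2 + 3*x*y**2 + 2*x*y + 2*x + 3*y**3 - 2*y**2 + y + 2

On U_Z we set Z = 1. Each monomial c·X^i·Y^j·Z^k in F becomes c·x^i·y^j·1^k = c·x^i·y^j.
Substituting Z = 1: F(X, Y, 1) = 3*x**3 + 3*x**2*y + x**2 + 3*x*y**2 + 2*x*y + 2*x + 3*y**3 - 2*y**2 + y + 2.
Note: deg(f) ≤ deg(F) = 3; strict inequality happens when F is divisible by Z (lost terms).


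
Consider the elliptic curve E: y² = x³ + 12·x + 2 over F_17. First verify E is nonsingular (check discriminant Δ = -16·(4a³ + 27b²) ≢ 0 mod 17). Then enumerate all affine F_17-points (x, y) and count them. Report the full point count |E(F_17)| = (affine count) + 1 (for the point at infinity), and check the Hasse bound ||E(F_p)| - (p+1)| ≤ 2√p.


Affine points = {(0, 6), (0, 11), (1, 7), (1, 10), (2, 0), (5, 0), (6, 1), (6, 16), (7, 2), (7, 15), (8, 7), (8, 10), (10, 0), (12, 2), (12, 15), (13, 3), (13, 14), (15, 2), (15, 15)}; affine count = 19; |E(F_17)| = 20.

Discriminant check: Δ ∝ 4a³ + 27b² = 4·12³ + 27·2² = 4·1728 + 27·4 ≡ 16 (mod 17). Nonzero ⇒ E is nonsingular.
For each x ∈ F_17, compute rhs = x³ + 12·x + 2 mod 17, then count y ∈ F_17 with y² ≡ rhs.
  x = 0: rhs = 2, matching y values: 6, 11 (2 points).
  x = 1: rhs = 15, matching y values: 7, 10 (2 points).
  x = 2: rhs = 0, matching y values: 0 (1 points).
  x = 3: rhs = 14, matching y values: none (0 points).
  x = 4: rhs = 12, matching y values: none (0 points).
  x = 5: rhs = 0, matching y values: 0 (1 points).
  x = 6: rhs = 1, matching y values: 1, 16 (2 points).
  x = 7: rhs = 4, matching y values: 2, 15 (2 points).
  x = 8: rhs = 15, matching y values: 7, 10 (2 points).
  x = 9: rhs = 6, matching y values: none (0 points).
  x = 10: rhs = 0, matching y values: 0 (1 points).
  x = 11: rhs = 3, matching y values: none (0 points).
  x = 12: rhs = 4, matching y values: 2, 15 (2 points).
  x = 13: rhs = 9, matching y values: 3, 14 (2 points).
  x = 14: rhs = 7, matching y values: none (0 points).
  x = 15: rhs = 4, matching y values: 2, 15 (2 points).
  x = 16: rhs = 6, matching y values: none (0 points).
Total affine count: 19.
Full point count |E(F_17)| = 19 + 1 = 20.
Hasse bound: |20 − (17+1)| = |2| = 2 ≤ 2√17 ≈ 8.2462 ✓.


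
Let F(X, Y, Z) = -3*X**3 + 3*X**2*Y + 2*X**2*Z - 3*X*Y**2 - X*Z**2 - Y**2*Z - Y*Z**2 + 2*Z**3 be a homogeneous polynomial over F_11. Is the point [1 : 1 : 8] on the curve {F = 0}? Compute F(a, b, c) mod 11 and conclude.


F(1,1,8) ≡ 10 (mod 11); P is NOT on the curve.

Evaluate F(1, 1, 8) term-by-term (mod 11).
  -3*X**3 ↦ -3·1·1·1 = -3
  3*X**2*Y ↦ 3·1·1·1 = 3
  2*X**2*Z ↦ 2·1·1·8 = 16
  -3*X*Y**2 ↦ -3·1·1·1 = -3
  -X*Z**2 ↦ -1·1·1·64 = -64
  -Y**2*Z ↦ -1·1·1·8 = -8
  -Y*Z**2 ↦ -1·1·1·64 = -64
  2*Z**3 ↦ 2·1·1·512 = 1024
Sum: F(1, 1, 8) = (-3) + (3) + (16) + (-3) + (-64) + (-8) + (-64) + (1024) = 901.
Reducing mod 11: 901 ≡ 10 (mod 11).
Since F(a, b, c) ≡ 10 ≠ 0 (mod 11), P does NOT lie on the curve.


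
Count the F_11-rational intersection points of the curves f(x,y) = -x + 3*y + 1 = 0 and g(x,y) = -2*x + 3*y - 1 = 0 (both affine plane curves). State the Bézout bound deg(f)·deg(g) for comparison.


Common zeros: {(9, 10)}; count = 1; Bézout bound = 1.

deg(f) = 1, deg(g) = 1, so Bézout bound = 1.
Scan x ∈ F_11. For each x, list the y ∈ F_11 with f(x, y) ≡ 0 and those with g(x, y) ≡ 0 (mod 11); the common zeros in that column are the intersection.
  x = 0: f ≡ 0 at y ∈ {7}; g ≡ 0 at y ∈ {4}; common: ∅.
  x = 1: f ≡ 0 at y ∈ {0}; g ≡ 0 at y ∈ {1}; common: ∅.
  x = 2: f ≡ 0 at y ∈ {4}; g ≡ 0 at y ∈ {9}; common: ∅.
  x = 3: f ≡ 0 at y ∈ {8}; g ≡ 0 at y ∈ {6}; common: ∅.
  x = 4: f ≡ 0 at y ∈ {1}; g ≡ 0 at y ∈ {3}; common: ∅.
  x = 5: f ≡ 0 at y ∈ {5}; g ≡ 0 at y ∈ {0}; common: ∅.
  x = 6: f ≡ 0 at y ∈ {9}; g ≡ 0 at y ∈ {8}; common: ∅.
  x = 7: f ≡ 0 at y ∈ {2}; g ≡ 0 at y ∈ {5}; common: ∅.
  x = 8: f ≡ 0 at y ∈ {6}; g ≡ 0 at y ∈ {2}; common: ∅.
  x = 9: f ≡ 0 at y ∈ {10}; g ≡ 0 at y ∈ {10}; common: {10}.
  x = 10: f ≡ 0 at y ∈ {3}; g ≡ 0 at y ∈ {7}; common: ∅.
Collecting: common zeros = {(9, 10)}, so the count is 1.
Comparison with the Bézout bound: 1 ≤ 1 = deg(f)·deg(g), as expected for curves with no common component (the bound is attained).


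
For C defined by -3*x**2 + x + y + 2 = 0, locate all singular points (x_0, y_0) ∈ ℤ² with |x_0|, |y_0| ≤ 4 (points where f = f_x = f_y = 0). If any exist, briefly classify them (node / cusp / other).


No singular points in the scanned grid; C is smooth there.

Compute partial derivatives:
  f_x = 1 - 6*x.
  f_y = 1.
f_y = 1 is a nonzero constant, so f_y never vanishes: no point (x, y) can satisfy f = f_x = f_y = 0. In particular no (x, y) ∈ {−4, ..., 4}² is singular; the curve is smooth.


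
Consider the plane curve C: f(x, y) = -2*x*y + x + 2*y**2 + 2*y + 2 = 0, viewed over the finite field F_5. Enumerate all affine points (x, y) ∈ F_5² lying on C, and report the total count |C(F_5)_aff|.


Affine F_5-points: {(1, 1), (1, 4), (3, 0), (3, 2)}; count = 4.

For each of the 25 pairs (x, y) ∈ F_5², evaluate f(x, y) mod 5. Record the zeros.
  x = 0: [0↦2, 1↦1, 2↦4, 3↦1, 4↦2]  zeros at y ∈ ∅
  x = 1: [0↦3, 1↦0, 2↦1, 3↦1, 4↦0]  zeros at y ∈ {1, 4}
  x = 2: [0↦4, 1↦4, 2↦3, 3↦1, 4↦3]  zeros at y ∈ ∅
  x = 3: [0↦0, 1↦3, 2↦0, 3↦1, 4↦1]  zeros at y ∈ {0, 2}
  x = 4: [0↦1, 1↦2, 2↦2, 3↦1, 4↦4]  zeros at y ∈ ∅
Collecting zeros: affine points = {(1, 1), (1, 4), (3, 0), (3, 2)}.
Total count |C(F_5)_aff| = 4.


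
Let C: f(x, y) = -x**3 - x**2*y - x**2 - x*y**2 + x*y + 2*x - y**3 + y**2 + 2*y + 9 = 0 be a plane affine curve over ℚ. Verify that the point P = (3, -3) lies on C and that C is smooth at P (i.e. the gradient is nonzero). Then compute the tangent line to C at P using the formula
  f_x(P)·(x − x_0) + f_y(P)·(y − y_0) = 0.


Tangent line at P: -25*x - 19*y + 18 = 0.

Step 1: f(3, -3) = 0, so P lies on C.
Step 2: partial derivatives
  f_x(x, y) = -3*x**2 - 2*x*y - 2*x - y**2 + y + 2, f_y(x, y) = -x**2 - 2*x*y + x - 3*y**2 + 2*y + 2.
  f_x(P) = -25, f_y(P) = -19 (gradient nonzero, so P is smooth).
Step 3: tangent line at P: -25·(x − 3) + -19·(y − -3) = 0.
Expanding: -25*x - 19*y + 18 = 0.


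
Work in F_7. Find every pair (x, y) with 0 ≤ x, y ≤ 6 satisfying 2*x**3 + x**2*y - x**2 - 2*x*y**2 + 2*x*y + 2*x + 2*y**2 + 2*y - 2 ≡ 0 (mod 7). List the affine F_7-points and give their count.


Affine F_7-points: {(1, 4), (2, 0), (2, 5), (3, 0), (3, 6), (4, 4), (4, 5), (6, 0), (6, 5)}; count = 9.

For each of the 49 pairs (x, y) ∈ F_7², evaluate f(x, y) mod 7. Record the zeros.
  x = 0: [0↦5, 1↦2, 2↦3, 3↦1, 4↦3, 5↦2, 6↦5]  zeros at y ∈ ∅
  x = 1: [0↦1, 1↦6, 2↦4, 3↦2, 4↦0, 5↦5, 6↦3]  zeros at y ∈ {4}
  x = 2: [0↦0, 1↦1, 2↦5, 3↦5, 4↦1, 5↦0, 6↦2]  zeros at y ∈ {0, 5}
  x = 3: [0↦0, 1↦6, 2↦4, 3↦1, 4↦4, 5↦6, 6↦0]  zeros at y ∈ {0, 6}
  x = 4: [0↦6, 1↦5, 2↦6, 3↦2, 4↦0, 5↦0, 6↦2]  zeros at y ∈ {4, 5}
  x = 5: [0↦2, 1↦3, 2↦2, 3↦6, 4↦1, 5↦1, 6↦6]  zeros at y ∈ ∅
  x = 6: [0↦0, 1↦5, 2↦4, 3↦4, 4↦5, 5↦0, 6↦3]  zeros at y ∈ {0, 5}
Collecting zeros: affine points = {(1, 4), (2, 0), (2, 5), (3, 0), (3, 6), (4, 4), (4, 5), (6, 0), (6, 5)}.
Total count |C(F_7)_aff| = 9.


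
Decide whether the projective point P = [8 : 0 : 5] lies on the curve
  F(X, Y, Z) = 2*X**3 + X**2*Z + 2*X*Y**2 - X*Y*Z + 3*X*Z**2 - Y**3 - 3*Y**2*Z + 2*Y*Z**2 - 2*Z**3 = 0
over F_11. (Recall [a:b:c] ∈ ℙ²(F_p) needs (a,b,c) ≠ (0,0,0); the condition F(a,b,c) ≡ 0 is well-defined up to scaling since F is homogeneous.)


F(8,0,5) ≡ 0 (mod 11); P is on the curve.

Evaluate F(8, 0, 5) term-by-term (mod 11).
  2*X**3 ↦ 2·512·1·1 = 1024
  X**2*Z ↦ 1·64·1·5 = 320
  2*X*Y**2 ↦ 2·8·0·1 = 0
  -X*Y*Z ↦ -1·8·0·5 = 0
  3*X*Z**2 ↦ 3·8·1·25 = 600
  -Y**3 ↦ -1·1·0·1 = 0
  -3*Y**2*Z ↦ -3·1·0·5 = 0
  2*Y*Z**2 ↦ 2·1·0·25 = 0
  -2*Z**3 ↦ -2·1·1·125 = -250
Sum: F(8, 0, 5) = (1024) + (320) + (0) + (0) + (600) + (0) + (0) + (0) + (-250) = 1694.
Reducing mod 11: 1694 ≡ 0 (mod 11).
Since F(a, b, c) ≡ 0 (mod 11), P lies on the curve.


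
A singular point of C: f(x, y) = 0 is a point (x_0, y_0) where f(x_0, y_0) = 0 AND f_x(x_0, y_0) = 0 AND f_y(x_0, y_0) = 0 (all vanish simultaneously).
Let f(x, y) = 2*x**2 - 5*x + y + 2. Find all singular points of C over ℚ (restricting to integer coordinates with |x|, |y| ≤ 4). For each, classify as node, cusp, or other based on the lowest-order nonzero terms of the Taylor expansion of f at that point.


No singular points in the scanned grid; C is smooth there.

Compute partial derivatives:
  f_x = 4*x - 5.
  f_y = 1.
f_y = 1 is a nonzero constant, so f_y never vanishes: no point (x, y) can satisfy f = f_x = f_y = 0. In particular no (x, y) ∈ {−4, ..., 4}² is singular; the curve is smooth.
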